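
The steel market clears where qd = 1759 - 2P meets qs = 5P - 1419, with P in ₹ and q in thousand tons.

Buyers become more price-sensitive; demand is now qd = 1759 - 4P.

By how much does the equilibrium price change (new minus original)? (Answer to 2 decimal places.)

-100.89

Before the shock: 1759 - 2P = 5P - 1419 ⇒ 3178 = 7P ⇒ P = 454, q = 851.
The shock moves the curves to qd = 1759 - 4P and qs = 5P - 1419.
Clearing the new market: 1759 - 4P = 5P - 1419, so P = 3178/9 ≈ 353.1111 and q = 3119/9 ≈ 346.5556.
ΔP = 353.1111 − 454 = -100.89.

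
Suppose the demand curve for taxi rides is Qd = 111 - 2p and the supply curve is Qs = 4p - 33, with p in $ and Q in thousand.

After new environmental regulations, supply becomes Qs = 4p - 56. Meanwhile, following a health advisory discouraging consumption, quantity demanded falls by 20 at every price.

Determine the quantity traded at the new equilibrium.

42

Before the shock: 111 - 2p = 4p - 33 ⇒ 144 = 6p ⇒ p = 24, Q = 63.
The new curves are Qd = 91 - 2p (demand) and Qs = 4p - 56 (supply).
Setting them equal: 91 - 2p = 4p - 56 → 147 = 6p, so p = 24.5 and Q = 42.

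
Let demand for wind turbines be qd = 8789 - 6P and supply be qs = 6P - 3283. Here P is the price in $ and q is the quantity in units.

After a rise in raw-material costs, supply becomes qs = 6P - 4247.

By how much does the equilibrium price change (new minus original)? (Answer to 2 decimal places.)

+80.33

Before the shock: 8789 - 6P = 6P - 3283 ⇒ 12072 = 12P ⇒ P = 1006, q = 2753.
After the shift, demand is qd = 8789 - 6P and supply is qs = 6P - 4247.
Equate the new curves: 8789 - 6P = 6P - 4247, giving 13036 = 12P, P = 3259/3 ≈ 1086.3333, q = 2271.
ΔP = 1086.3333 − 1006 = +80.33.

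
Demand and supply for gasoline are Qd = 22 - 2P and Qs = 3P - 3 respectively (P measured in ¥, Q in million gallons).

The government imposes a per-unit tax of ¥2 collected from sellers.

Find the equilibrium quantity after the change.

Solve the original market: 22 - 2P = 3P - 3, hence P = 5 and Q = 12.
Since sellers keep the price net of the tax, the effective supply curve becomes Qs = 3P - 9.
Setting them equal: 22 - 2P = 3P - 9 → 31 = 5P, so P = 6.2 and Q = 9.6.

9.6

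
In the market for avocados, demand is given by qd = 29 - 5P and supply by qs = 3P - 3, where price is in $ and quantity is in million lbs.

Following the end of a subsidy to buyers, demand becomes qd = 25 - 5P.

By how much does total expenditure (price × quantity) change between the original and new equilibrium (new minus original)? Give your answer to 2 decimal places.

-9.75

Initially, 29 - 5P = 3P - 3, so 32 = 8P and P = 4, q = 9.
The shock moves the curves to qd = 25 - 5P and qs = 3P - 3.
Equate the new curves: 25 - 5P = 3P - 3, giving 28 = 8P, P = 3.5, q = 7.5.
Expenditure moves from 4×9 = 36 to 3.5×7.5 = 26.25; change = -9.75.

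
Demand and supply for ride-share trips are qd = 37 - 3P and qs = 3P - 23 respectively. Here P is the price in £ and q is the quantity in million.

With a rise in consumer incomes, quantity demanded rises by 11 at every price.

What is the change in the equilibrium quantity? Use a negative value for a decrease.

Initially, 37 - 3P = 3P - 23, so 60 = 6P and P = 10, q = 7.
The shock moves the curves to qd = 48 - 3P and qs = 3P - 23.
Equate the new curves: 48 - 3P = 3P - 23, giving 71 = 6P, P = 71/6 ≈ 11.8333, q = 12.5.
Δq = 12.5 − 7 = +5.5.

+5.5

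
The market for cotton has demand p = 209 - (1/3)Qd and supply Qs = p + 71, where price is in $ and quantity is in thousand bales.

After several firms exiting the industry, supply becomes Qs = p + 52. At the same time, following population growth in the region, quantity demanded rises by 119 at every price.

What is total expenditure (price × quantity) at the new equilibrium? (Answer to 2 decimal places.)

Solve the original market: 627 - 3p = p + 71, hence p = 139 and Q = 210.
The new curves are Qd = 746 - 3p (demand) and Qs = p + 52 (supply).
Setting them equal: 746 - 3p = p + 52 → 694 = 4p, so p = 173.5 and Q = 225.5.
New expenditure = 173.5 × 225.5 = 39124.25.

39124.25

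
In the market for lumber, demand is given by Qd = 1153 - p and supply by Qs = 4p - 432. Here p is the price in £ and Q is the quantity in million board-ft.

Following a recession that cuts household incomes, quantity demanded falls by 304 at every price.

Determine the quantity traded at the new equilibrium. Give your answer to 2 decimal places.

592.80

Initially, 1153 - p = 4p - 432, so 1585 = 5p and p = 317, Q = 836.
After the shift, demand is Qd = 849 - p and supply is Qs = 4p - 432.
Clearing the new market: 849 - p = 4p - 432, so p = 256.2 and Q = 592.8.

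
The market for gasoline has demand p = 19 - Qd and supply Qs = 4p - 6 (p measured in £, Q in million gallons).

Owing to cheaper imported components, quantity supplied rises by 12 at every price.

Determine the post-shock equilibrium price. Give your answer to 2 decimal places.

Original equilibrium: 19 - p = 4p - 6 gives 25 = 5p, so p = 5 and Q = 14.
The new curves are Qd = 19 - p (demand) and Qs = 4p + 6 (supply).
Setting them equal: 19 - p = 4p + 6 → 13 = 5p, so p = 2.6 and Q = 16.4.

2.60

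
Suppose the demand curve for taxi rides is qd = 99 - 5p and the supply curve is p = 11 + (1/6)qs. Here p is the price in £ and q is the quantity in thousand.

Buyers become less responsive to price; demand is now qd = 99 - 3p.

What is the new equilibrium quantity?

44

Original equilibrium: 99 - 5p = 6p - 66 gives 165 = 11p, so p = 15 and q = 24.
The new curves are qd = 99 - 3p (demand) and qs = 6p - 66 (supply).
New equilibrium: 99 - 3p = 6p - 66 ⇒ 165 = 9p ⇒ p = 55/3 ≈ 18.3333, q = 44.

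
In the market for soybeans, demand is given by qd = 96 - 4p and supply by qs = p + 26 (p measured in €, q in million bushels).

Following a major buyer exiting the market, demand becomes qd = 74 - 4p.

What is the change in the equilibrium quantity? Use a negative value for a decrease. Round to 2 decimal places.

Initially, 96 - 4p = p + 26, so 70 = 5p and p = 14, q = 40.
The shock moves the curves to qd = 74 - 4p and qs = p + 26.
Clearing the new market: 74 - 4p = p + 26, so p = 9.6 and q = 35.6.
Δq = 35.6 − 40 = -4.40.

-4.40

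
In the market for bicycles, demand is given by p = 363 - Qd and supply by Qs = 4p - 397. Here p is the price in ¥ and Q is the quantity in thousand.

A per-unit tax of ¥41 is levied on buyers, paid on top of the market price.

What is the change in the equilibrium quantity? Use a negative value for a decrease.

Initially, 363 - p = 4p - 397, so 760 = 5p and p = 152, Q = 211.
Since buyers pay the price plus the tax, the effective demand curve becomes Qd = 322 - p.
Equate the new curves: 322 - p = 4p - 397, giving 719 = 5p, p = 143.8, Q = 178.2.
ΔQ = 178.2 − 211 = -32.8.

-32.8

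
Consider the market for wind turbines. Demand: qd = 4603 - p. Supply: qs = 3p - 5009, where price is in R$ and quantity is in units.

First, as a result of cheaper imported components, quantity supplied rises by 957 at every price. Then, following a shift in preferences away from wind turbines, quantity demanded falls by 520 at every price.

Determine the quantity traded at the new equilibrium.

2049.25

Initially, 4603 - p = 3p - 5009, so 9612 = 4p and p = 2403, q = 2200.
With the change applied: demand qd = 4083 - p, supply qs = 3p - 4052.
Setting them equal: 4083 - p = 3p - 4052 → 8135 = 4p, so p = 2033.75 and q = 2049.25.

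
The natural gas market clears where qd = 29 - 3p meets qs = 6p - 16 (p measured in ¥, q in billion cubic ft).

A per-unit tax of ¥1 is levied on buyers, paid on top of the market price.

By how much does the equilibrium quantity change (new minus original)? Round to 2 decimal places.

Original equilibrium: 29 - 3p = 6p - 16 gives 45 = 9p, so p = 5 and q = 14.
Since buyers pay the price plus the tax, the effective demand curve becomes qd = 26 - 3p.
Equate the new curves: 26 - 3p = 6p - 16, giving 42 = 9p, p = 14/3 ≈ 4.6667, q = 12.
Δq = 12 − 14 = -2.00.

-2.00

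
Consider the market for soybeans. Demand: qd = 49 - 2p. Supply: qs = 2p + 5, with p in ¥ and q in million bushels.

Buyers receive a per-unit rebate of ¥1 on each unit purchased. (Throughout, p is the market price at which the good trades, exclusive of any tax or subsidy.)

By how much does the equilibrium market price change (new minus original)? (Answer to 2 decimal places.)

Initially, 49 - 2p = 2p + 5, so 44 = 4p and p = 11, q = 27.
Since buyers' out-of-pocket price is the market price minus the rebate, the effective demand curve becomes qd = 51 - 2p.
Equate the new curves: 51 - 2p = 2p + 5, giving 46 = 4p, p = 11.5, q = 28.
Δp = 11.5 − 11 = +0.50.

+0.50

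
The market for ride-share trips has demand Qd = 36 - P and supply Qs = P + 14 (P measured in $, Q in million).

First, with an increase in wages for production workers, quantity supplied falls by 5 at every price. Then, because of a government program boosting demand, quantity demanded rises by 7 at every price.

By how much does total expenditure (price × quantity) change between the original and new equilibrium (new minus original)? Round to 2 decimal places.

Initially, 36 - P = P + 14, so 22 = 2P and P = 11, Q = 25.
With the change applied: demand Qd = 43 - P, supply Qs = P + 9.
Clearing the new market: 43 - P = P + 9, so P = 17 and Q = 26.
Expenditure moves from 11×25 = 275 to 17×26 = 442; change = +167.00.

+167.00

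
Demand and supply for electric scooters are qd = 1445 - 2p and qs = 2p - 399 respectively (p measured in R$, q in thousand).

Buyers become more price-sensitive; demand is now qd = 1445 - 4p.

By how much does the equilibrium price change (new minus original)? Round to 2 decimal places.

-153.67

Initially, 1445 - 2p = 2p - 399, so 1844 = 4p and p = 461, q = 523.
The new curves are qd = 1445 - 4p (demand) and qs = 2p - 399 (supply).
Setting them equal: 1445 - 4p = 2p - 399 → 1844 = 6p, so p = 922/3 ≈ 307.3333 and q = 647/3 ≈ 215.6667.
Δp = 307.3333 − 461 = -153.67.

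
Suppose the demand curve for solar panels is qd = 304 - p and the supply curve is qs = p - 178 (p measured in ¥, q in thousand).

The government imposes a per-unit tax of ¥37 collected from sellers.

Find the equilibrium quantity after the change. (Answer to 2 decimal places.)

Original equilibrium: 304 - p = p - 178 gives 482 = 2p, so p = 241 and q = 63.
Since sellers keep the price net of the tax, the effective supply curve becomes qs = p - 215.
Equate the new curves: 304 - p = p - 215, giving 519 = 2p, p = 259.5, q = 44.5.

44.50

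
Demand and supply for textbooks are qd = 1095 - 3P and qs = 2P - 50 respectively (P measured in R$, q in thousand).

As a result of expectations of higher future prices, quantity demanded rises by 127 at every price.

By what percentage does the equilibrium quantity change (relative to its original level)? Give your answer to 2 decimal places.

+12.45

Solve the original market: 1095 - 3P = 2P - 50, hence P = 229 and q = 408.
The shock moves the curves to qd = 1222 - 3P and qs = 2P - 50.
Equate the new curves: 1222 - 3P = 2P - 50, giving 1272 = 5P, P = 254.4, q = 458.8.
%Δq = (458.8 − 408) / 408 × 100 = +12.45%.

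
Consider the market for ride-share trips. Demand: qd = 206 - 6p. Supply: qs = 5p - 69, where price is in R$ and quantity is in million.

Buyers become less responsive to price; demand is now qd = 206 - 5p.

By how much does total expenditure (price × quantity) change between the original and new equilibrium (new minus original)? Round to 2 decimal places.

Before the shock: 206 - 6p = 5p - 69 ⇒ 275 = 11p ⇒ p = 25, q = 56.
With the change applied: demand qd = 206 - 5p, supply qs = 5p - 69.
New equilibrium: 206 - 5p = 5p - 69 ⇒ 275 = 10p ⇒ p = 27.5, q = 68.5.
Expenditure moves from 25×56 = 1400 to 27.5×68.5 = 1883.75; change = +483.75.

+483.75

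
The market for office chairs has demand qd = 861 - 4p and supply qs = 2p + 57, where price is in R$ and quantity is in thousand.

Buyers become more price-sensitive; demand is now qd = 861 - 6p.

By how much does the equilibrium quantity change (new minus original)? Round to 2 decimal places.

Before the shock: 861 - 4p = 2p + 57 ⇒ 804 = 6p ⇒ p = 134, q = 325.
With the change applied: demand qd = 861 - 6p, supply qs = 2p + 57.
New equilibrium: 861 - 6p = 2p + 57 ⇒ 804 = 8p ⇒ p = 100.5, q = 258.
Δq = 258 − 325 = -67.00.

-67.00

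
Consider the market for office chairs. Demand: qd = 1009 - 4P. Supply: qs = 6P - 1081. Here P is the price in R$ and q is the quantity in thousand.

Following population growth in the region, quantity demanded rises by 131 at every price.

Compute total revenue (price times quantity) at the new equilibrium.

55880.36

Before the shock: 1009 - 4P = 6P - 1081 ⇒ 2090 = 10P ⇒ P = 209, q = 173.
After the shift, demand is qd = 1140 - 4P and supply is qs = 6P - 1081.
Clearing the new market: 1140 - 4P = 6P - 1081, so P = 222.1 and q = 251.6.
New expenditure = 222.1 × 251.6 = 55880.36.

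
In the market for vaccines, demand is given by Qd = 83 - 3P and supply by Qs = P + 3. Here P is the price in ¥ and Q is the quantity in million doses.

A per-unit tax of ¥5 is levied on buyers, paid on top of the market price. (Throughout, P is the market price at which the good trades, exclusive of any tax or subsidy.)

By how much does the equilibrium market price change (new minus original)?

-3.75

Solve the original market: 83 - 3P = P + 3, hence P = 20 and Q = 23.
Since buyers pay the price plus the tax, the effective demand curve becomes Qd = 68 - 3P.
Clearing the new market: 68 - 3P = P + 3, so P = 16.25 and Q = 19.25.
ΔP = 16.25 − 20 = -3.75.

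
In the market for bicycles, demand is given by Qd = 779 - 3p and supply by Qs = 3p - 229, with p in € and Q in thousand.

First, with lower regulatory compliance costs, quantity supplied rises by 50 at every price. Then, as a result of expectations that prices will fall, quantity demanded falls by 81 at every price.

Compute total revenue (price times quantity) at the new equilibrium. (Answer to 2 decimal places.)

Before the shock: 779 - 3p = 3p - 229 ⇒ 1008 = 6p ⇒ p = 168, Q = 275.
With the change applied: demand Qd = 698 - 3p, supply Qs = 3p - 179.
Clearing the new market: 698 - 3p = 3p - 179, so p = 877/6 ≈ 146.1667 and Q = 259.5.
New expenditure = 146.1667 × 259.5 = 37930.25.

37930.25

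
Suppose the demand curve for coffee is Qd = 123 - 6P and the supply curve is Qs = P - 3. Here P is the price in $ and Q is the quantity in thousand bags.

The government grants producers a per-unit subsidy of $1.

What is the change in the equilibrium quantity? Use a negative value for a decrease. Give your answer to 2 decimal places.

+0.86

Initially, 123 - 6P = P - 3, so 126 = 7P and P = 18, Q = 15.
Since sellers receive the price plus the subsidy, the effective supply curve becomes Qs = P - 2.
Clearing the new market: 123 - 6P = P - 2, so P = 125/7 ≈ 17.8571 and Q = 111/7 ≈ 15.8571.
ΔQ = 15.8571 − 15 = +0.86.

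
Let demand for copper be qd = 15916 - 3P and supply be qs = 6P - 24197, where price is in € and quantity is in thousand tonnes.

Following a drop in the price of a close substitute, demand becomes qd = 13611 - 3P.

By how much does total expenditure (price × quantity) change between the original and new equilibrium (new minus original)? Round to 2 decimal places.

-7107168.70

Solve the original market: 15916 - 3P = 6P - 24197, hence P = 4457 and q = 2545.
After the shift, demand is qd = 13611 - 3P and supply is qs = 6P - 24197.
Clearing the new market: 13611 - 3P = 6P - 24197, so P = 37808/9 ≈ 4200.8889 and q = 3025/3 ≈ 1008.3333.
Expenditure moves from 4457×2545 = 11343065 to 4200.8889×1008.3333 = 4235896.2963; change = -7107168.70.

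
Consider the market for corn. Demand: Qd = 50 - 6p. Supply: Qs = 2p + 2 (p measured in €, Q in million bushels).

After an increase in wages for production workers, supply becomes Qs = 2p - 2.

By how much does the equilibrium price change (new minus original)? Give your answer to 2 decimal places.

Original equilibrium: 50 - 6p = 2p + 2 gives 48 = 8p, so p = 6 and Q = 14.
The shock moves the curves to Qd = 50 - 6p and Qs = 2p - 2.
Setting them equal: 50 - 6p = 2p - 2 → 52 = 8p, so p = 6.5 and Q = 11.
Δp = 6.5 − 6 = +0.50.

+0.50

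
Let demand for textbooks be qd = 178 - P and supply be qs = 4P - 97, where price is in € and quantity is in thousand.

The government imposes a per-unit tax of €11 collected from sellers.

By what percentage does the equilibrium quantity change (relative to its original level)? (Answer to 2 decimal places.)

-7.15

Before the shock: 178 - P = 4P - 97 ⇒ 275 = 5P ⇒ P = 55, q = 123.
Since sellers keep the price net of the tax, the effective supply curve becomes qs = 4P - 141.
Equate the new curves: 178 - P = 4P - 141, giving 319 = 5P, P = 63.8, q = 114.2.
%Δq = (114.2 − 123) / 123 × 100 = -7.15%.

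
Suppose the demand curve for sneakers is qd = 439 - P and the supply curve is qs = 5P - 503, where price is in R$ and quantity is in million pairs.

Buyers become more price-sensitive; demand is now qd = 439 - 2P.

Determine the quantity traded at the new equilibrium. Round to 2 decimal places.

169.86

Before the shock: 439 - P = 5P - 503 ⇒ 942 = 6P ⇒ P = 157, q = 282.
The new curves are qd = 439 - 2P (demand) and qs = 5P - 503 (supply).
Clearing the new market: 439 - 2P = 5P - 503, so P = 942/7 ≈ 134.5714 and q = 1189/7 ≈ 169.8571.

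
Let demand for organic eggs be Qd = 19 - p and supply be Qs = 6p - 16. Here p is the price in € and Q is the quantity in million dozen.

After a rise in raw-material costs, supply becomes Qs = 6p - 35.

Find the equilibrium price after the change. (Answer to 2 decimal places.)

7.71

Initially, 19 - p = 6p - 16, so 35 = 7p and p = 5, Q = 14.
The new curves are Qd = 19 - p (demand) and Qs = 6p - 35 (supply).
New equilibrium: 19 - p = 6p - 35 ⇒ 54 = 7p ⇒ p = 54/7 ≈ 7.7143, Q = 79/7 ≈ 11.2857.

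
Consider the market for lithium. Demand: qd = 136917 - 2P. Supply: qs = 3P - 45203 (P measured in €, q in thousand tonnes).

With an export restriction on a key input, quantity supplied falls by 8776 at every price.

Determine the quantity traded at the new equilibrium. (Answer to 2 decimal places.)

Initially, 136917 - 2P = 3P - 45203, so 182120 = 5P and P = 36424, q = 64069.
The new curves are qd = 136917 - 2P (demand) and qs = 3P - 53979 (supply).
Setting them equal: 136917 - 2P = 3P - 53979 → 190896 = 5P, so P = 38179.2 and q = 60558.6.

60558.60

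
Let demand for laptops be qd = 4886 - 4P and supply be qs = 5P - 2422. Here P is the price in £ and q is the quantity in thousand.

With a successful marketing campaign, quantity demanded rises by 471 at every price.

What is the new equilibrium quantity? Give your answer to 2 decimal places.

1899.67

Original equilibrium: 4886 - 4P = 5P - 2422 gives 7308 = 9P, so P = 812 and q = 1638.
After the shift, demand is qd = 5357 - 4P and supply is qs = 5P - 2422.
New equilibrium: 5357 - 4P = 5P - 2422 ⇒ 7779 = 9P ⇒ P = 2593/3 ≈ 864.3333, q = 5699/3 ≈ 1899.6667.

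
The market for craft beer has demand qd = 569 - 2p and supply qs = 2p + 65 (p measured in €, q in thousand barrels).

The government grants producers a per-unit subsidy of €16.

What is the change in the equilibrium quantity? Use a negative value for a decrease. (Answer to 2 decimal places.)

+16.00

Initially, 569 - 2p = 2p + 65, so 504 = 4p and p = 126, q = 317.
Since sellers receive the price plus the subsidy, the effective supply curve becomes qs = 2p + 97.
New equilibrium: 569 - 2p = 2p + 97 ⇒ 472 = 4p ⇒ p = 118, q = 333.
Δq = 333 − 317 = +16.00.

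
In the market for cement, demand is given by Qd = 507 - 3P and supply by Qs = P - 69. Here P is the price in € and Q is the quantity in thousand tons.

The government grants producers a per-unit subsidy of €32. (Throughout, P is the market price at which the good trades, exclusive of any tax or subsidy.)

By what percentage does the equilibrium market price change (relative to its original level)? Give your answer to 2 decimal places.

-5.56

Solve the original market: 507 - 3P = P - 69, hence P = 144 and Q = 75.
Since sellers receive the price plus the subsidy, the effective supply curve becomes Qs = P - 37.
Clearing the new market: 507 - 3P = P - 37, so P = 136 and Q = 99.
%ΔP = (136 − 144) / 144 × 100 = -5.56%.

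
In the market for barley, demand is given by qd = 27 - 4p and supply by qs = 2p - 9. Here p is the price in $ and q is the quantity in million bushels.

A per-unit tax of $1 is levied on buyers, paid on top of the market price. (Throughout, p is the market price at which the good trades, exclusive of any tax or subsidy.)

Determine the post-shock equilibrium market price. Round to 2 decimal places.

5.33

Original equilibrium: 27 - 4p = 2p - 9 gives 36 = 6p, so p = 6 and q = 3.
Since buyers pay the price plus the tax, the effective demand curve becomes qd = 23 - 4p.
Equate the new curves: 23 - 4p = 2p - 9, giving 32 = 6p, p = 16/3 ≈ 5.3333, q = 5/3 ≈ 1.6667.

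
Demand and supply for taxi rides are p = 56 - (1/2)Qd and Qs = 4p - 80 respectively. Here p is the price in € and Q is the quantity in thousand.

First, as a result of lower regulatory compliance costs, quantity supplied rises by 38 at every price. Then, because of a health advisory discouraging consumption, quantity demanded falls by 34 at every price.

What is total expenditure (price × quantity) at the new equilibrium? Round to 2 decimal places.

Solve the original market: 112 - 2p = 4p - 80, hence p = 32 and Q = 48.
With the change applied: demand Qd = 78 - 2p, supply Qs = 4p - 42.
New equilibrium: 78 - 2p = 4p - 42 ⇒ 120 = 6p ⇒ p = 20, Q = 38.
New expenditure = 20 × 38 = 760.00.

760.00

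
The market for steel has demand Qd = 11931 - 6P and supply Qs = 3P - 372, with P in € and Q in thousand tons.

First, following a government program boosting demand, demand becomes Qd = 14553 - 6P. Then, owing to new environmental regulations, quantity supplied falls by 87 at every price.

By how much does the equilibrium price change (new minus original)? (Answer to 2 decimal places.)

Initially, 11931 - 6P = 3P - 372, so 12303 = 9P and P = 1367, Q = 3729.
After the shift, demand is Qd = 14553 - 6P and supply is Qs = 3P - 459.
Equate the new curves: 14553 - 6P = 3P - 459, giving 15012 = 9P, P = 1668, Q = 4545.
ΔP = 1668 − 1367 = +301.00.

+301.00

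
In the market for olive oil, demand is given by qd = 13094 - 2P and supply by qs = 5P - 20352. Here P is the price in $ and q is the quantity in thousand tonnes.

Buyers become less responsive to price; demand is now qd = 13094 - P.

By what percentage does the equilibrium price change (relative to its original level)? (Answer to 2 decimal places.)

+16.67

Before the shock: 13094 - 2P = 5P - 20352 ⇒ 33446 = 7P ⇒ P = 4778, q = 3538.
With the change applied: demand qd = 13094 - P, supply qs = 5P - 20352.
Clearing the new market: 13094 - P = 5P - 20352, so P = 16723/3 ≈ 5574.3333 and q = 22559/3 ≈ 7519.6667.
%ΔP = (5574.3333 − 4778) / 4778 × 100 = +16.67%.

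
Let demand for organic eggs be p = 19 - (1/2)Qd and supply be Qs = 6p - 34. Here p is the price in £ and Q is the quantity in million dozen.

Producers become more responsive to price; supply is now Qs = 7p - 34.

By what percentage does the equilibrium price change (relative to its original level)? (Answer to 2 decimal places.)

-11.11

Before the shock: 38 - 2p = 6p - 34 ⇒ 72 = 8p ⇒ p = 9, Q = 20.
The new curves are Qd = 38 - 2p (demand) and Qs = 7p - 34 (supply).
New equilibrium: 38 - 2p = 7p - 34 ⇒ 72 = 9p ⇒ p = 8, Q = 22.
%Δp = (8 − 9) / 9 × 100 = -11.11%.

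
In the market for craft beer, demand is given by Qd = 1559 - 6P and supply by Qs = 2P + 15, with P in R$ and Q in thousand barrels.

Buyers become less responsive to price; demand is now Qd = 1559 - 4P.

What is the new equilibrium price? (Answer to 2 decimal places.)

257.33

Original equilibrium: 1559 - 6P = 2P + 15 gives 1544 = 8P, so P = 193 and Q = 401.
The new curves are Qd = 1559 - 4P (demand) and Qs = 2P + 15 (supply).
Clearing the new market: 1559 - 4P = 2P + 15, so P = 772/3 ≈ 257.3333 and Q = 1589/3 ≈ 529.6667.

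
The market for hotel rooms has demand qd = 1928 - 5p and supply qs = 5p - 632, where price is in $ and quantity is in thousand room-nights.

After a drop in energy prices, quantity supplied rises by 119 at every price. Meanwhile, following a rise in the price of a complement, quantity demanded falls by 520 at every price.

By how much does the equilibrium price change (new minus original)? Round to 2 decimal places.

-63.90

Before the shock: 1928 - 5p = 5p - 632 ⇒ 2560 = 10p ⇒ p = 256, q = 648.
The new curves are qd = 1408 - 5p (demand) and qs = 5p - 513 (supply).
Setting them equal: 1408 - 5p = 5p - 513 → 1921 = 10p, so p = 192.1 and q = 447.5.
Δp = 192.1 − 256 = -63.90.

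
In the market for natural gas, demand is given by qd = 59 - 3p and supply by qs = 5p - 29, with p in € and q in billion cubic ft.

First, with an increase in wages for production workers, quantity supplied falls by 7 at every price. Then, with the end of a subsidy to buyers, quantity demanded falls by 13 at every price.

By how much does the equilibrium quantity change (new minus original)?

Before the shock: 59 - 3p = 5p - 29 ⇒ 88 = 8p ⇒ p = 11, q = 26.
With the change applied: demand qd = 46 - 3p, supply qs = 5p - 36.
Clearing the new market: 46 - 3p = 5p - 36, so p = 10.25 and q = 15.25.
Δq = 15.25 − 26 = -10.75.

-10.75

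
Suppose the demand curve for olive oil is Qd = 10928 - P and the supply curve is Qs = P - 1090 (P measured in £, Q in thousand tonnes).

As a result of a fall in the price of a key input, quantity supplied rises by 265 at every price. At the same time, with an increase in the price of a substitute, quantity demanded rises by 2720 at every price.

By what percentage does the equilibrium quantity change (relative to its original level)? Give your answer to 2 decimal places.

+30.34

Before the shock: 10928 - P = P - 1090 ⇒ 12018 = 2P ⇒ P = 6009, Q = 4919.
The new curves are Qd = 13648 - P (demand) and Qs = P - 825 (supply).
Clearing the new market: 13648 - P = P - 825, so P = 7236.5 and Q = 6411.5.
%ΔQ = (6411.5 − 4919) / 4919 × 100 = +30.34%.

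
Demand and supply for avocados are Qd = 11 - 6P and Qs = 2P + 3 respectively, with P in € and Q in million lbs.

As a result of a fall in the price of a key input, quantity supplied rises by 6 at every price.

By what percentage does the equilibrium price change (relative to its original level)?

-75

Before the shock: 11 - 6P = 2P + 3 ⇒ 8 = 8P ⇒ P = 1, Q = 5.
The shock moves the curves to Qd = 11 - 6P and Qs = 2P + 9.
Setting them equal: 11 - 6P = 2P + 9 → 2 = 8P, so P = 0.25 and Q = 9.5.
%ΔP = (0.25 − 1) / 1 × 100 = -75%.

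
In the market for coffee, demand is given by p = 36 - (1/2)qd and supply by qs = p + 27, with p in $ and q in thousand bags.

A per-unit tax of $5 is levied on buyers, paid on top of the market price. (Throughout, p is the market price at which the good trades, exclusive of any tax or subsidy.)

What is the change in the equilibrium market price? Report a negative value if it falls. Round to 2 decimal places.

-3.33

Solve the original market: 72 - 2p = p + 27, hence p = 15 and q = 42.
Since buyers pay the price plus the tax, the effective demand curve becomes qd = 62 - 2p.
Setting them equal: 62 - 2p = p + 27 → 35 = 3p, so p = 35/3 ≈ 11.6667 and q = 116/3 ≈ 38.6667.
Δp = 11.6667 − 15 = -3.33.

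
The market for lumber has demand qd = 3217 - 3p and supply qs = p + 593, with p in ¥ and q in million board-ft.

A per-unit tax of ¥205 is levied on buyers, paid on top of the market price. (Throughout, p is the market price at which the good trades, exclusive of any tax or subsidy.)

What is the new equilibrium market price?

502.25

Original equilibrium: 3217 - 3p = p + 593 gives 2624 = 4p, so p = 656 and q = 1249.
Since buyers pay the price plus the tax, the effective demand curve becomes qd = 2602 - 3p.
Clearing the new market: 2602 - 3p = p + 593, so p = 502.25 and q = 1095.25.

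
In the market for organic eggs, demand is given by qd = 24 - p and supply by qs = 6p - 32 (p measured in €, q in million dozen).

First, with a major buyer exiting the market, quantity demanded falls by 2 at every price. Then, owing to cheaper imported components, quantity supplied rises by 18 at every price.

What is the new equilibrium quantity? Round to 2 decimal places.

16.86

Initially, 24 - p = 6p - 32, so 56 = 7p and p = 8, q = 16.
After the shift, demand is qd = 22 - p and supply is qs = 6p - 14.
Setting them equal: 22 - p = 6p - 14 → 36 = 7p, so p = 36/7 ≈ 5.1429 and q = 118/7 ≈ 16.8571.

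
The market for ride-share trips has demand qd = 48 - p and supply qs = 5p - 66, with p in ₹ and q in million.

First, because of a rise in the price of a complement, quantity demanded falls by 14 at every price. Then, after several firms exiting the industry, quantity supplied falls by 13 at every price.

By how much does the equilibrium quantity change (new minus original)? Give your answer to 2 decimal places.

-13.83

Before the shock: 48 - p = 5p - 66 ⇒ 114 = 6p ⇒ p = 19, q = 29.
With the change applied: demand qd = 34 - p, supply qs = 5p - 79.
Setting them equal: 34 - p = 5p - 79 → 113 = 6p, so p = 113/6 ≈ 18.8333 and q = 91/6 ≈ 15.1667.
Δq = 15.1667 − 29 = -13.83.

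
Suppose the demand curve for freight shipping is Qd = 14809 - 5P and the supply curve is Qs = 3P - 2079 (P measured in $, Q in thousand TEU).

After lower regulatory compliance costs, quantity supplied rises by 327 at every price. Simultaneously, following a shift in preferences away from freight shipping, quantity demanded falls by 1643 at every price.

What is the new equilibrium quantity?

Original equilibrium: 14809 - 5P = 3P - 2079 gives 16888 = 8P, so P = 2111 and Q = 4254.
The new curves are Qd = 13166 - 5P (demand) and Qs = 3P - 1752 (supply).
New equilibrium: 13166 - 5P = 3P - 1752 ⇒ 14918 = 8P ⇒ P = 1864.75, Q = 3842.25.

3842.25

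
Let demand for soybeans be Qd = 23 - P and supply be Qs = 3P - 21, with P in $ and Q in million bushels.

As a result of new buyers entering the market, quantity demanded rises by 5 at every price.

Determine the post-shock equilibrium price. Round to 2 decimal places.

Initially, 23 - P = 3P - 21, so 44 = 4P and P = 11, Q = 12.
The shock moves the curves to Qd = 28 - P and Qs = 3P - 21.
Setting them equal: 28 - P = 3P - 21 → 49 = 4P, so P = 12.25 and Q = 15.75.

12.25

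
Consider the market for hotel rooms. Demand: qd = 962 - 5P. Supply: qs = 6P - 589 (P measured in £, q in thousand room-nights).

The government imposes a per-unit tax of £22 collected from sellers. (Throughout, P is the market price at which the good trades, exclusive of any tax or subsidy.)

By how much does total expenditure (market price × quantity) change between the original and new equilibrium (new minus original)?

-6096

Before the shock: 962 - 5P = 6P - 589 ⇒ 1551 = 11P ⇒ P = 141, q = 257.
Since sellers keep the price net of the tax, the effective supply curve becomes qs = 6P - 721.
Clearing the new market: 962 - 5P = 6P - 721, so P = 153 and q = 197.
Expenditure moves from 141×257 = 36237 to 153×197 = 30141; change = -6096.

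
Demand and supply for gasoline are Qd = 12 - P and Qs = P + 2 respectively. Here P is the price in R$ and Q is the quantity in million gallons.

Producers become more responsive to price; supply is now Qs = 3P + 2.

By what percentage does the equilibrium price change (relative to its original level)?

-50

Initially, 12 - P = P + 2, so 10 = 2P and P = 5, Q = 7.
The new curves are Qd = 12 - P (demand) and Qs = 3P + 2 (supply).
Equate the new curves: 12 - P = 3P + 2, giving 10 = 4P, P = 2.5, Q = 9.5.
%ΔP = (2.5 − 5) / 5 × 100 = -50%.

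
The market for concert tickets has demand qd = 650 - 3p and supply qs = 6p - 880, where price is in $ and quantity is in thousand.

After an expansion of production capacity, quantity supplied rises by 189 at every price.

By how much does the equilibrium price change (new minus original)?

-21

Original equilibrium: 650 - 3p = 6p - 880 gives 1530 = 9p, so p = 170 and q = 140.
After the shift, demand is qd = 650 - 3p and supply is qs = 6p - 691.
Equate the new curves: 650 - 3p = 6p - 691, giving 1341 = 9p, p = 149, q = 203.
Δp = 149 − 170 = -21.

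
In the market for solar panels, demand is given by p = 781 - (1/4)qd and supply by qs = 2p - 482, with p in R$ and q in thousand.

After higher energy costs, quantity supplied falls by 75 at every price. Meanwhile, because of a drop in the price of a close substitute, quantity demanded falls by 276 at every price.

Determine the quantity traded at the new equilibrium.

Solve the original market: 3124 - 4p = 2p - 482, hence p = 601 and q = 720.
The shock moves the curves to qd = 2848 - 4p and qs = 2p - 557.
Clearing the new market: 2848 - 4p = 2p - 557, so p = 567.5 and q = 578.

578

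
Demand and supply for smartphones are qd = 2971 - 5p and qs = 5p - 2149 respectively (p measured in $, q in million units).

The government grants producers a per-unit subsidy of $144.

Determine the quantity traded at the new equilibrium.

771

Before the shock: 2971 - 5p = 5p - 2149 ⇒ 5120 = 10p ⇒ p = 512, q = 411.
Since sellers receive the price plus the subsidy, the effective supply curve becomes qs = 5p - 1429.
Clearing the new market: 2971 - 5p = 5p - 1429, so p = 440 and q = 771.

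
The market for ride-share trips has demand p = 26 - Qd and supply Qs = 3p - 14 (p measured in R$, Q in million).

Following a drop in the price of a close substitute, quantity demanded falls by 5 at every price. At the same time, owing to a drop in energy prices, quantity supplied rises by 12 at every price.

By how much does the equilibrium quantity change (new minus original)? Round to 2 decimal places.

Initially, 26 - p = 3p - 14, so 40 = 4p and p = 10, Q = 16.
The new curves are Qd = 21 - p (demand) and Qs = 3p - 2 (supply).
Clearing the new market: 21 - p = 3p - 2, so p = 5.75 and Q = 15.25.
ΔQ = 15.25 − 16 = -0.75.

-0.75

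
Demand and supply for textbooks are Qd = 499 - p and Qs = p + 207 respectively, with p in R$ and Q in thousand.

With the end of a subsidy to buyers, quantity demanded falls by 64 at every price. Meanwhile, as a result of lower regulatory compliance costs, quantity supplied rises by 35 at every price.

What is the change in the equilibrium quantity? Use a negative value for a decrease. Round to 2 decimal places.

-14.50

Original equilibrium: 499 - p = p + 207 gives 292 = 2p, so p = 146 and Q = 353.
The new curves are Qd = 435 - p (demand) and Qs = p + 242 (supply).
Equate the new curves: 435 - p = p + 242, giving 193 = 2p, p = 96.5, Q = 338.5.
ΔQ = 338.5 − 353 = -14.50.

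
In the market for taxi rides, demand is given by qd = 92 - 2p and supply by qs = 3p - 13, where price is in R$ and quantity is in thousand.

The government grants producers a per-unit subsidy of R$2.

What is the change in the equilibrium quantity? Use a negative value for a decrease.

+2.4

Solve the original market: 92 - 2p = 3p - 13, hence p = 21 and q = 50.
Since sellers receive the price plus the subsidy, the effective supply curve becomes qs = 3p - 7.
Clearing the new market: 92 - 2p = 3p - 7, so p = 19.8 and q = 52.4.
Δq = 52.4 − 50 = +2.4.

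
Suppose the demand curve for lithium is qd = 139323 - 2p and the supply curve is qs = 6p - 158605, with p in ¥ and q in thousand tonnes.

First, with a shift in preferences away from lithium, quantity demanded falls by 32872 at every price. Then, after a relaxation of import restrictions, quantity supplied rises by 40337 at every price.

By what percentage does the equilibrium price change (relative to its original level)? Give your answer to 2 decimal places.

-24.57

Before the shock: 139323 - 2p = 6p - 158605 ⇒ 297928 = 8p ⇒ p = 37241, q = 64841.
After the shift, demand is qd = 106451 - 2p and supply is qs = 6p - 118268.
Equate the new curves: 106451 - 2p = 6p - 118268, giving 224719 = 8p, p = 28089.875, q = 50271.25.
%Δp = (28089.875 − 37241) / 37241 × 100 = -24.57%.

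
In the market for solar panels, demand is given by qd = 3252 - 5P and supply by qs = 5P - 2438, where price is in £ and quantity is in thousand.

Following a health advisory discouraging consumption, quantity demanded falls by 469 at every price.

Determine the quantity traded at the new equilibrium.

172.5

Solve the original market: 3252 - 5P = 5P - 2438, hence P = 569 and q = 407.
After the shift, demand is qd = 2783 - 5P and supply is qs = 5P - 2438.
New equilibrium: 2783 - 5P = 5P - 2438 ⇒ 5221 = 10P ⇒ P = 522.1, q = 172.5.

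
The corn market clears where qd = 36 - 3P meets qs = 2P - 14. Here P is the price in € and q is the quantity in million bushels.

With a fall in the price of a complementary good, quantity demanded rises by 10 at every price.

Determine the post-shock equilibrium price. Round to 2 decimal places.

Solve the original market: 36 - 3P = 2P - 14, hence P = 10 and q = 6.
With the change applied: demand qd = 46 - 3P, supply qs = 2P - 14.
Equate the new curves: 46 - 3P = 2P - 14, giving 60 = 5P, P = 12, q = 10.

12.00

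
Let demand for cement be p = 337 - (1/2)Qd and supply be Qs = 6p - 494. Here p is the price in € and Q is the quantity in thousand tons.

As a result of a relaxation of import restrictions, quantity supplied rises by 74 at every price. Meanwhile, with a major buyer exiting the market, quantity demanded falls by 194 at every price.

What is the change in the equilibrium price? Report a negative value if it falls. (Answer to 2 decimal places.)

-33.50

Original equilibrium: 674 - 2p = 6p - 494 gives 1168 = 8p, so p = 146 and Q = 382.
The new curves are Qd = 480 - 2p (demand) and Qs = 6p - 420 (supply).
New equilibrium: 480 - 2p = 6p - 420 ⇒ 900 = 8p ⇒ p = 112.5, Q = 255.
Δp = 112.5 − 146 = -33.50.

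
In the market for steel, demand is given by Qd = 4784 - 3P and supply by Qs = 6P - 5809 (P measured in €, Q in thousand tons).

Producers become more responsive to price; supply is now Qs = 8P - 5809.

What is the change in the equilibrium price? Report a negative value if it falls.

Initially, 4784 - 3P = 6P - 5809, so 10593 = 9P and P = 1177, Q = 1253.
With the change applied: demand Qd = 4784 - 3P, supply Qs = 8P - 5809.
Setting them equal: 4784 - 3P = 8P - 5809 → 10593 = 11P, so P = 963 and Q = 1895.
ΔP = 963 − 1177 = -214.

-214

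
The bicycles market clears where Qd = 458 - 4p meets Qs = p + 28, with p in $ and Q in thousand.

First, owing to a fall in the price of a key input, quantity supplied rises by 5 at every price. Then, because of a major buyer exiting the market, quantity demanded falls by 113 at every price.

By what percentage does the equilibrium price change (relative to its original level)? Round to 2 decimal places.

Solve the original market: 458 - 4p = p + 28, hence p = 86 and Q = 114.
With the change applied: demand Qd = 345 - 4p, supply Qs = p + 33.
Equate the new curves: 345 - 4p = p + 33, giving 312 = 5p, p = 62.4, Q = 95.4.
%Δp = (62.4 − 86) / 86 × 100 = -27.44%.

-27.44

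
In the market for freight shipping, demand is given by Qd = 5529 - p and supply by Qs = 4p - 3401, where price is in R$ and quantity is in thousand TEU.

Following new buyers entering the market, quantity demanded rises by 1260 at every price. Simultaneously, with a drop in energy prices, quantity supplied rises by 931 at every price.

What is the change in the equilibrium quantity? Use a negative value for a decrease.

Original equilibrium: 5529 - p = 4p - 3401 gives 8930 = 5p, so p = 1786 and Q = 3743.
The shock moves the curves to Qd = 6789 - p and Qs = 4p - 2470.
Clearing the new market: 6789 - p = 4p - 2470, so p = 1851.8 and Q = 4937.2.
ΔQ = 4937.2 − 3743 = +1194.2.

+1194.2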